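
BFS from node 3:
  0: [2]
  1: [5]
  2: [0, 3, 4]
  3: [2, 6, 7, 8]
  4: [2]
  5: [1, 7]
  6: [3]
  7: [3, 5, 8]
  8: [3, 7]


Visit 3, enqueue [2, 6, 7, 8]
Visit 2, enqueue [0, 4]
Visit 6, enqueue []
Visit 7, enqueue [5]
Visit 8, enqueue []
Visit 0, enqueue []
Visit 4, enqueue []
Visit 5, enqueue [1]
Visit 1, enqueue []

BFS order: [3, 2, 6, 7, 8, 0, 4, 5, 1]


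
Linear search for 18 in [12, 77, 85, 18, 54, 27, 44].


i=0: 12!=18
i=1: 77!=18
i=2: 85!=18
i=3: 18==18 found!

Found at 3, 4 comps


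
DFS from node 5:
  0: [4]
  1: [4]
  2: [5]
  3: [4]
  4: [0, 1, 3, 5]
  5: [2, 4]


Visit 5, push [4, 2]
Visit 2, push []
Visit 4, push [3, 1, 0]
Visit 0, push []
Visit 1, push []
Visit 3, push []

DFS order: [5, 2, 4, 0, 1, 3]


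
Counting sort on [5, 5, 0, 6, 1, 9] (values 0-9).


Input: [5, 5, 0, 6, 1, 9]
Counts: [1, 1, 0, 0, 0, 2, 1, 0, 0, 1]

Sorted: [0, 1, 5, 5, 6, 9]


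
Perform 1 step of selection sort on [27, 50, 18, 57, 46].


Initial: [27, 50, 18, 57, 46]
Step 1: min=18 at 2
  Swap: [18, 50, 27, 57, 46]

After 1 step: [18, 50, 27, 57, 46]


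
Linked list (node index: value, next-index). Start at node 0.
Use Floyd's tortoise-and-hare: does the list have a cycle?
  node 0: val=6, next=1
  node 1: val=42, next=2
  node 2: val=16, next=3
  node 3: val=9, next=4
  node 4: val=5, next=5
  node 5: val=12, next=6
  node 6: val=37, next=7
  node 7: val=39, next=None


Floyd's tortoise (slow, +1) and hare (fast, +2):
  init: slow=0, fast=0
  step 1: slow=1, fast=2
  step 2: slow=2, fast=4
  step 3: slow=3, fast=6
  step 4: fast 6->7->None, no cycle

Cycle: no


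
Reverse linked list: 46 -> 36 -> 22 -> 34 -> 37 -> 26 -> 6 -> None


Step 1: curr=46, set curr.next=prev(None) | reversed so far: 46
Step 2: curr=36, set curr.next=prev(46) | reversed so far: 36 -> 46
Step 3: curr=22, set curr.next=prev(36) | reversed so far: 22 -> 36 -> 46
Step 4: curr=34, set curr.next=prev(22) | reversed so far: 34 -> 22 -> 36 -> 46
Step 5: curr=37, set curr.next=prev(34) | reversed so far: 37 -> 34 -> 22 -> 36 -> 46
Step 6: curr=26, set curr.next=prev(37) | reversed so far: 26 -> 37 -> 34 -> 22 -> 36 -> 46
Step 7: curr=6, set curr.next=prev(26) | reversed so far: 6 -> 26 -> 37 -> 34 -> 22 -> 36 -> 46

6 -> 26 -> 37 -> 34 -> 22 -> 36 -> 46 -> None


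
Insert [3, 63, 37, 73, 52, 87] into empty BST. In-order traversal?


Insert 3: root
Insert 63: R from 3
Insert 37: R from 3 -> L from 63
Insert 73: R from 3 -> R from 63
Insert 52: R from 3 -> L from 63 -> R from 37
Insert 87: R from 3 -> R from 63 -> R from 73

In-order: [3, 37, 52, 63, 73, 87]


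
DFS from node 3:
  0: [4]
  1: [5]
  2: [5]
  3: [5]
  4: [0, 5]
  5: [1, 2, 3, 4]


Visit 3, push [5]
Visit 5, push [4, 2, 1]
Visit 1, push []
Visit 2, push []
Visit 4, push [0]
Visit 0, push []

DFS order: [3, 5, 1, 2, 4, 0]


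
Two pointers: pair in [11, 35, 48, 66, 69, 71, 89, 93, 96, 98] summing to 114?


lo=0(11)+hi=9(98)=109
lo=1(35)+hi=9(98)=133
lo=1(35)+hi=8(96)=131
lo=1(35)+hi=7(93)=128
lo=1(35)+hi=6(89)=124
lo=1(35)+hi=5(71)=106
lo=2(48)+hi=5(71)=119
lo=2(48)+hi=4(69)=117
lo=2(48)+hi=3(66)=114

Yes: 48+66=114


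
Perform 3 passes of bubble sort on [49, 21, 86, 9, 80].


Initial: [49, 21, 86, 9, 80]
Pass 1: [21, 49, 9, 80, 86] (3 swaps)
Pass 2: [21, 9, 49, 80, 86] (1 swaps)
Pass 3: [9, 21, 49, 80, 86] (1 swaps)

After 3 passes: [9, 21, 49, 80, 86]


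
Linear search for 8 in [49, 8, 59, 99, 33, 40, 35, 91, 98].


i=0: 49!=8
i=1: 8==8 found!

Found at 1, 2 comps


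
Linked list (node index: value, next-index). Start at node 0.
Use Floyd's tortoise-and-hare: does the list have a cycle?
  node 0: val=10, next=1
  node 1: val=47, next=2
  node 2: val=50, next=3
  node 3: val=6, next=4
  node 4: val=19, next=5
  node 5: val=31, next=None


Floyd's tortoise (slow, +1) and hare (fast, +2):
  init: slow=0, fast=0
  step 1: slow=1, fast=2
  step 2: slow=2, fast=4
  step 3: fast 4->5->None, no cycle

Cycle: no


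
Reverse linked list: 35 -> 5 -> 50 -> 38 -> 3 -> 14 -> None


Step 1: curr=35, set curr.next=prev(None) | reversed so far: 35
Step 2: curr=5, set curr.next=prev(35) | reversed so far: 5 -> 35
Step 3: curr=50, set curr.next=prev(5) | reversed so far: 50 -> 5 -> 35
Step 4: curr=38, set curr.next=prev(50) | reversed so far: 38 -> 50 -> 5 -> 35
Step 5: curr=3, set curr.next=prev(38) | reversed so far: 3 -> 38 -> 50 -> 5 -> 35
Step 6: curr=14, set curr.next=prev(3) | reversed so far: 14 -> 3 -> 38 -> 50 -> 5 -> 35

14 -> 3 -> 38 -> 50 -> 5 -> 35 -> None


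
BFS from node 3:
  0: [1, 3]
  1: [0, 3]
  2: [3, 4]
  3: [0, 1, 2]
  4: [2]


Visit 3, enqueue [0, 1, 2]
Visit 0, enqueue []
Visit 1, enqueue []
Visit 2, enqueue [4]
Visit 4, enqueue []

BFS order: [3, 0, 1, 2, 4]


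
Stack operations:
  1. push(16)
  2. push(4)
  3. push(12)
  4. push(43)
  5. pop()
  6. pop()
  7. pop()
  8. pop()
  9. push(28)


push(16) -> [16]
push(4) -> [16, 4]
push(12) -> [16, 4, 12]
push(43) -> [16, 4, 12, 43]
pop()->43, [16, 4, 12]
pop()->12, [16, 4]
pop()->4, [16]
pop()->16, []
push(28) -> [28]

Final stack: [28]


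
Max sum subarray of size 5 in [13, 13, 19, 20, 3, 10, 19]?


[0:5]: 68
[1:6]: 65
[2:7]: 71

Max: 71 at [2:7]


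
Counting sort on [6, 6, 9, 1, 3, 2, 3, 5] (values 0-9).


Input: [6, 6, 9, 1, 3, 2, 3, 5]
Counts: [0, 1, 1, 2, 0, 1, 2, 0, 0, 1]

Sorted: [1, 2, 3, 3, 5, 6, 6, 9]


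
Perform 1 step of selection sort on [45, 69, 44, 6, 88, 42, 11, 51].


Initial: [45, 69, 44, 6, 88, 42, 11, 51]
Step 1: min=6 at 3
  Swap: [6, 69, 44, 45, 88, 42, 11, 51]

After 1 step: [6, 69, 44, 45, 88, 42, 11, 51]


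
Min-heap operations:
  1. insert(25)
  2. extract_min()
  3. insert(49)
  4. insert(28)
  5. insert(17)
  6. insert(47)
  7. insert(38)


insert(25) -> [25]
extract_min()->25, []
insert(49) -> [49]
insert(28) -> [28, 49]
insert(17) -> [17, 49, 28]
insert(47) -> [17, 47, 28, 49]
insert(38) -> [17, 38, 28, 49, 47]

Final heap: [17, 38, 28, 49, 47]


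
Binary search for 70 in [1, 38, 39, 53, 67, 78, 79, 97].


Step 1: lo=0, hi=7, mid=3, val=53
Step 2: lo=4, hi=7, mid=5, val=78
Step 3: lo=4, hi=4, mid=4, val=67

Not found


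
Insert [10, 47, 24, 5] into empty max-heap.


Insert 10: [10]
Insert 47: [47, 10]
Insert 24: [47, 10, 24]
Insert 5: [47, 10, 24, 5]

Final heap: [47, 10, 24, 5]


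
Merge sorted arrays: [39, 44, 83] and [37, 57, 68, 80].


Take 37 from B
Take 39 from A
Take 44 from A
Take 57 from B
Take 68 from B
Take 80 from B

Merged: [37, 39, 44, 57, 68, 80, 83]


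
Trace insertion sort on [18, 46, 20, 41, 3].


Initial: [18, 46, 20, 41, 3]
Insert 46: [18, 46, 20, 41, 3]
Insert 20: [18, 20, 46, 41, 3]
Insert 41: [18, 20, 41, 46, 3]
Insert 3: [3, 18, 20, 41, 46]

Sorted: [3, 18, 20, 41, 46]


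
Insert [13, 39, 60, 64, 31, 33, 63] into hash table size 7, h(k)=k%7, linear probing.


Insert 13: h=6 -> slot 6
Insert 39: h=4 -> slot 4
Insert 60: h=4, 1 probes -> slot 5
Insert 64: h=1 -> slot 1
Insert 31: h=3 -> slot 3
Insert 33: h=5, 2 probes -> slot 0
Insert 63: h=0, 2 probes -> slot 2

Table: [33, 64, 63, 31, 39, 60, 13]


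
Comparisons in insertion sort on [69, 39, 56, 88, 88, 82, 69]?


Algorithm: insertion sort
Input: [69, 39, 56, 88, 88, 82, 69]
Sorted: [39, 56, 69, 69, 82, 88, 88]

12


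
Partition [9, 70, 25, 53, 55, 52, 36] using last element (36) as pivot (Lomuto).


Pivot: 36
  9 <= 36: advance i (no swap)
  25 <= 36: swap -> [9, 25, 70, 53, 55, 52, 36]
Place pivot at 2: [9, 25, 36, 53, 55, 52, 70]

Partitioned: [9, 25, 36, 53, 55, 52, 70]


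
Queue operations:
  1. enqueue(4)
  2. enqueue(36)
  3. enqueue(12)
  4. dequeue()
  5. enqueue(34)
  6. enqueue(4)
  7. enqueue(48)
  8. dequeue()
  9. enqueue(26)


enqueue(4) -> [4]
enqueue(36) -> [4, 36]
enqueue(12) -> [4, 36, 12]
dequeue()->4, [36, 12]
enqueue(34) -> [36, 12, 34]
enqueue(4) -> [36, 12, 34, 4]
enqueue(48) -> [36, 12, 34, 4, 48]
dequeue()->36, [12, 34, 4, 48]
enqueue(26) -> [12, 34, 4, 48, 26]

Final queue: [12, 34, 4, 48, 26]


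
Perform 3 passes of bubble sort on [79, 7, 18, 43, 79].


Initial: [79, 7, 18, 43, 79]
Pass 1: [7, 18, 43, 79, 79] (3 swaps)
Pass 2: [7, 18, 43, 79, 79] (0 swaps)
Pass 3: [7, 18, 43, 79, 79] (0 swaps)

After 3 passes: [7, 18, 43, 79, 79]


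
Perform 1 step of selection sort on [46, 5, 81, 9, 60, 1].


Initial: [46, 5, 81, 9, 60, 1]
Step 1: min=1 at 5
  Swap: [1, 5, 81, 9, 60, 46]

After 1 step: [1, 5, 81, 9, 60, 46]


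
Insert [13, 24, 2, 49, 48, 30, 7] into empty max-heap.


Insert 13: [13]
Insert 24: [24, 13]
Insert 2: [24, 13, 2]
Insert 49: [49, 24, 2, 13]
Insert 48: [49, 48, 2, 13, 24]
Insert 30: [49, 48, 30, 13, 24, 2]
Insert 7: [49, 48, 30, 13, 24, 2, 7]

Final heap: [49, 48, 30, 13, 24, 2, 7]


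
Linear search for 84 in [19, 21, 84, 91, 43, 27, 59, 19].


i=0: 19!=84
i=1: 21!=84
i=2: 84==84 found!

Found at 2, 3 comps


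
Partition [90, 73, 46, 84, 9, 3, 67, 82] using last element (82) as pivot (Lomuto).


Pivot: 82
  73 <= 82: swap -> [73, 90, 46, 84, 9, 3, 67, 82]
  46 <= 82: swap -> [73, 46, 90, 84, 9, 3, 67, 82]
  9 <= 82: swap -> [73, 46, 9, 84, 90, 3, 67, 82]
  3 <= 82: swap -> [73, 46, 9, 3, 90, 84, 67, 82]
  67 <= 82: swap -> [73, 46, 9, 3, 67, 84, 90, 82]
Place pivot at 5: [73, 46, 9, 3, 67, 82, 90, 84]

Partitioned: [73, 46, 9, 3, 67, 82, 90, 84]


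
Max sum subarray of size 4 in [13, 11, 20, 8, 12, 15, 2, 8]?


[0:4]: 52
[1:5]: 51
[2:6]: 55
[3:7]: 37
[4:8]: 37

Max: 55 at [2:6]


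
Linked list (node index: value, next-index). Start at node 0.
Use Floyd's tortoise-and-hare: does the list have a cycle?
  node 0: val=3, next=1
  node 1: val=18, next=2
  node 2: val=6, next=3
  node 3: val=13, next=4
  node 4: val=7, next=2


Floyd's tortoise (slow, +1) and hare (fast, +2):
  init: slow=0, fast=0
  step 1: slow=1, fast=2
  step 2: slow=2, fast=4
  step 3: slow=3, fast=3
  slow == fast at node 3: cycle detected

Cycle: yes


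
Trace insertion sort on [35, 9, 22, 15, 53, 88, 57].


Initial: [35, 9, 22, 15, 53, 88, 57]
Insert 9: [9, 35, 22, 15, 53, 88, 57]
Insert 22: [9, 22, 35, 15, 53, 88, 57]
Insert 15: [9, 15, 22, 35, 53, 88, 57]
Insert 53: [9, 15, 22, 35, 53, 88, 57]
Insert 88: [9, 15, 22, 35, 53, 88, 57]
Insert 57: [9, 15, 22, 35, 53, 57, 88]

Sorted: [9, 15, 22, 35, 53, 57, 88]


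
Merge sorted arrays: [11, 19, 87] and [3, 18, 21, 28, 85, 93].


Take 3 from B
Take 11 from A
Take 18 from B
Take 19 from A
Take 21 from B
Take 28 from B
Take 85 from B
Take 87 from A

Merged: [3, 11, 18, 19, 21, 28, 85, 87, 93]


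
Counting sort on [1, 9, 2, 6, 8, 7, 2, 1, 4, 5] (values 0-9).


Input: [1, 9, 2, 6, 8, 7, 2, 1, 4, 5]
Counts: [0, 2, 2, 0, 1, 1, 1, 1, 1, 1]

Sorted: [1, 1, 2, 2, 4, 5, 6, 7, 8, 9]


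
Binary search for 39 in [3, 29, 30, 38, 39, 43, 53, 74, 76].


Step 1: lo=0, hi=8, mid=4, val=39

Found at index 4


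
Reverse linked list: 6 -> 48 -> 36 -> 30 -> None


Step 1: curr=6, set curr.next=prev(None) | reversed so far: 6
Step 2: curr=48, set curr.next=prev(6) | reversed so far: 48 -> 6
Step 3: curr=36, set curr.next=prev(48) | reversed so far: 36 -> 48 -> 6
Step 4: curr=30, set curr.next=prev(36) | reversed so far: 30 -> 36 -> 48 -> 6

30 -> 36 -> 48 -> 6 -> None


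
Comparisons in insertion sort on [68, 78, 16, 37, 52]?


Algorithm: insertion sort
Input: [68, 78, 16, 37, 52]
Sorted: [16, 37, 52, 68, 78]

9


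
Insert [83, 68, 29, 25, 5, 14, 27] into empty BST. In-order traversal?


Insert 83: root
Insert 68: L from 83
Insert 29: L from 83 -> L from 68
Insert 25: L from 83 -> L from 68 -> L from 29
Insert 5: L from 83 -> L from 68 -> L from 29 -> L from 25
Insert 14: L from 83 -> L from 68 -> L from 29 -> L from 25 -> R from 5
Insert 27: L from 83 -> L from 68 -> L from 29 -> R from 25

In-order: [5, 14, 25, 27, 29, 68, 83]


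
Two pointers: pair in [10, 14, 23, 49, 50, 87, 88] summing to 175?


lo=0(10)+hi=6(88)=98
lo=1(14)+hi=6(88)=102
lo=2(23)+hi=6(88)=111
lo=3(49)+hi=6(88)=137
lo=4(50)+hi=6(88)=138
lo=5(87)+hi=6(88)=175

Yes: 87+88=175


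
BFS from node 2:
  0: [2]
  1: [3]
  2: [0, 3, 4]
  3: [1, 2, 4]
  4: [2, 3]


Visit 2, enqueue [0, 3, 4]
Visit 0, enqueue []
Visit 3, enqueue [1]
Visit 4, enqueue []
Visit 1, enqueue []

BFS order: [2, 0, 3, 4, 1]


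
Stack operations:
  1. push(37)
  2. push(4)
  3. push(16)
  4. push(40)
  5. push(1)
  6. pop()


push(37) -> [37]
push(4) -> [37, 4]
push(16) -> [37, 4, 16]
push(40) -> [37, 4, 16, 40]
push(1) -> [37, 4, 16, 40, 1]
pop()->1, [37, 4, 16, 40]

Final stack: [37, 4, 16, 40]


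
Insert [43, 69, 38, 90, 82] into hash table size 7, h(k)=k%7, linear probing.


Insert 43: h=1 -> slot 1
Insert 69: h=6 -> slot 6
Insert 38: h=3 -> slot 3
Insert 90: h=6, 1 probes -> slot 0
Insert 82: h=5 -> slot 5

Table: [90, 43, None, 38, None, 82, 69]


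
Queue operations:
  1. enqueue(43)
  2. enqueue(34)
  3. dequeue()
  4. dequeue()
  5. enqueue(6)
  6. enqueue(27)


enqueue(43) -> [43]
enqueue(34) -> [43, 34]
dequeue()->43, [34]
dequeue()->34, []
enqueue(6) -> [6]
enqueue(27) -> [6, 27]

Final queue: [6, 27]


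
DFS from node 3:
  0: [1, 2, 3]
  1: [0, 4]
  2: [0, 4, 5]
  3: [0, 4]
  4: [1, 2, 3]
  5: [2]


Visit 3, push [4, 0]
Visit 0, push [2, 1]
Visit 1, push [4]
Visit 4, push [2]
Visit 2, push [5]
Visit 5, push []

DFS order: [3, 0, 1, 4, 2, 5]


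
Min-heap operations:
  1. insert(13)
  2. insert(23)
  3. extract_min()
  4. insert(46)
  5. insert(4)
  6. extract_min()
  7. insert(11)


insert(13) -> [13]
insert(23) -> [13, 23]
extract_min()->13, [23]
insert(46) -> [23, 46]
insert(4) -> [4, 46, 23]
extract_min()->4, [23, 46]
insert(11) -> [11, 46, 23]

Final heap: [11, 46, 23]


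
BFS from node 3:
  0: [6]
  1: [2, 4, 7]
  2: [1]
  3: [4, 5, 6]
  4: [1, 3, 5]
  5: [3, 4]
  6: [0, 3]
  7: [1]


Visit 3, enqueue [4, 5, 6]
Visit 4, enqueue [1]
Visit 5, enqueue []
Visit 6, enqueue [0]
Visit 1, enqueue [2, 7]
Visit 0, enqueue []
Visit 2, enqueue []
Visit 7, enqueue []

BFS order: [3, 4, 5, 6, 1, 0, 2, 7]


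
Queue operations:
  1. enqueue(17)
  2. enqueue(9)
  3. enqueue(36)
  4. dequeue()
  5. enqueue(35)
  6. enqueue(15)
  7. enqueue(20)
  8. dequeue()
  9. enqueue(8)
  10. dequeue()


enqueue(17) -> [17]
enqueue(9) -> [17, 9]
enqueue(36) -> [17, 9, 36]
dequeue()->17, [9, 36]
enqueue(35) -> [9, 36, 35]
enqueue(15) -> [9, 36, 35, 15]
enqueue(20) -> [9, 36, 35, 15, 20]
dequeue()->9, [36, 35, 15, 20]
enqueue(8) -> [36, 35, 15, 20, 8]
dequeue()->36, [35, 15, 20, 8]

Final queue: [35, 15, 20, 8]


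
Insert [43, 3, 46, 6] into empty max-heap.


Insert 43: [43]
Insert 3: [43, 3]
Insert 46: [46, 3, 43]
Insert 6: [46, 6, 43, 3]

Final heap: [46, 6, 43, 3]


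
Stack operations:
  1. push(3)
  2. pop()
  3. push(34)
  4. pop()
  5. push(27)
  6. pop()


push(3) -> [3]
pop()->3, []
push(34) -> [34]
pop()->34, []
push(27) -> [27]
pop()->27, []

Final stack: []


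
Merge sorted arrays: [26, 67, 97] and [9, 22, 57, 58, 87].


Take 9 from B
Take 22 from B
Take 26 from A
Take 57 from B
Take 58 from B
Take 67 from A
Take 87 from B

Merged: [9, 22, 26, 57, 58, 67, 87, 97]


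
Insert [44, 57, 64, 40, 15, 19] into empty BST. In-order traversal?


Insert 44: root
Insert 57: R from 44
Insert 64: R from 44 -> R from 57
Insert 40: L from 44
Insert 15: L from 44 -> L from 40
Insert 19: L from 44 -> L from 40 -> R from 15

In-order: [15, 19, 40, 44, 57, 64]


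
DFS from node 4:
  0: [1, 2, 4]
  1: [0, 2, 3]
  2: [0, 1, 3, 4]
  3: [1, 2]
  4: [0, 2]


Visit 4, push [2, 0]
Visit 0, push [2, 1]
Visit 1, push [3, 2]
Visit 2, push [3]
Visit 3, push []

DFS order: [4, 0, 1, 2, 3]


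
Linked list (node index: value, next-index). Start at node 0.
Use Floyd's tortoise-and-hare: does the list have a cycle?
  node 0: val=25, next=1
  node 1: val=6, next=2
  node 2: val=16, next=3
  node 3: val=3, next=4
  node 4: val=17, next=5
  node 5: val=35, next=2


Floyd's tortoise (slow, +1) and hare (fast, +2):
  init: slow=0, fast=0
  step 1: slow=1, fast=2
  step 2: slow=2, fast=4
  step 3: slow=3, fast=2
  step 4: slow=4, fast=4
  slow == fast at node 4: cycle detected

Cycle: yes


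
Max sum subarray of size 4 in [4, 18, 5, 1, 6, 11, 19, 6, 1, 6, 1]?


[0:4]: 28
[1:5]: 30
[2:6]: 23
[3:7]: 37
[4:8]: 42
[5:9]: 37
[6:10]: 32
[7:11]: 14

Max: 42 at [4:8]


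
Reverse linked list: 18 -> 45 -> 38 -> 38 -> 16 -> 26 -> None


Step 1: curr=18, set curr.next=prev(None) | reversed so far: 18
Step 2: curr=45, set curr.next=prev(18) | reversed so far: 45 -> 18
Step 3: curr=38, set curr.next=prev(45) | reversed so far: 38 -> 45 -> 18
Step 4: curr=38, set curr.next=prev(38) | reversed so far: 38 -> 38 -> 45 -> 18
Step 5: curr=16, set curr.next=prev(38) | reversed so far: 16 -> 38 -> 38 -> 45 -> 18
Step 6: curr=26, set curr.next=prev(16) | reversed so far: 26 -> 16 -> 38 -> 38 -> 45 -> 18

26 -> 16 -> 38 -> 38 -> 45 -> 18 -> None


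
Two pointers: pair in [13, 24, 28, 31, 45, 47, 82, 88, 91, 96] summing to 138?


lo=0(13)+hi=9(96)=109
lo=1(24)+hi=9(96)=120
lo=2(28)+hi=9(96)=124
lo=3(31)+hi=9(96)=127
lo=4(45)+hi=9(96)=141
lo=4(45)+hi=8(91)=136
lo=5(47)+hi=8(91)=138

Yes: 47+91=138


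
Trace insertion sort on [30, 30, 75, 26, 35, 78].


Initial: [30, 30, 75, 26, 35, 78]
Insert 30: [30, 30, 75, 26, 35, 78]
Insert 75: [30, 30, 75, 26, 35, 78]
Insert 26: [26, 30, 30, 75, 35, 78]
Insert 35: [26, 30, 30, 35, 75, 78]
Insert 78: [26, 30, 30, 35, 75, 78]

Sorted: [26, 30, 30, 35, 75, 78]


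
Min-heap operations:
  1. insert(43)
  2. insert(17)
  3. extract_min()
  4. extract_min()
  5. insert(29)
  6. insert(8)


insert(43) -> [43]
insert(17) -> [17, 43]
extract_min()->17, [43]
extract_min()->43, []
insert(29) -> [29]
insert(8) -> [8, 29]

Final heap: [8, 29]


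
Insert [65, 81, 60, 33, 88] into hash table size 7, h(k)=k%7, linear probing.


Insert 65: h=2 -> slot 2
Insert 81: h=4 -> slot 4
Insert 60: h=4, 1 probes -> slot 5
Insert 33: h=5, 1 probes -> slot 6
Insert 88: h=4, 3 probes -> slot 0

Table: [88, None, 65, None, 81, 60, 33]


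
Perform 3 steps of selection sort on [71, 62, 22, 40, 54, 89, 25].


Initial: [71, 62, 22, 40, 54, 89, 25]
Step 1: min=22 at 2
  Swap: [22, 62, 71, 40, 54, 89, 25]
Step 2: min=25 at 6
  Swap: [22, 25, 71, 40, 54, 89, 62]
Step 3: min=40 at 3
  Swap: [22, 25, 40, 71, 54, 89, 62]

After 3 steps: [22, 25, 40, 71, 54, 89, 62]


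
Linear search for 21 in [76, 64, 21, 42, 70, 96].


i=0: 76!=21
i=1: 64!=21
i=2: 21==21 found!

Found at 2, 3 comps


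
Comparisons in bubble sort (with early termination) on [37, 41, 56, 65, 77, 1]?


Algorithm: bubble sort (with early termination)
Input: [37, 41, 56, 65, 77, 1]
Sorted: [1, 37, 41, 56, 65, 77]

15


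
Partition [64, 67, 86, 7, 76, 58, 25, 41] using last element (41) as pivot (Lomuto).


Pivot: 41
  7 <= 41: swap -> [7, 67, 86, 64, 76, 58, 25, 41]
  25 <= 41: swap -> [7, 25, 86, 64, 76, 58, 67, 41]
Place pivot at 2: [7, 25, 41, 64, 76, 58, 67, 86]

Partitioned: [7, 25, 41, 64, 76, 58, 67, 86]


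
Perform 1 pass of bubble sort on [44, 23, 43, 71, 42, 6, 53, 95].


Initial: [44, 23, 43, 71, 42, 6, 53, 95]
Pass 1: [23, 43, 44, 42, 6, 53, 71, 95] (5 swaps)

After 1 pass: [23, 43, 44, 42, 6, 53, 71, 95]


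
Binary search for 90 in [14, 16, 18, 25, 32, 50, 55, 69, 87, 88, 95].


Step 1: lo=0, hi=10, mid=5, val=50
Step 2: lo=6, hi=10, mid=8, val=87
Step 3: lo=9, hi=10, mid=9, val=88
Step 4: lo=10, hi=10, mid=10, val=95

Not found


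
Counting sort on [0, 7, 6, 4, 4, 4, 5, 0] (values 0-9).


Input: [0, 7, 6, 4, 4, 4, 5, 0]
Counts: [2, 0, 0, 0, 3, 1, 1, 1, 0, 0]

Sorted: [0, 0, 4, 4, 4, 5, 6, 7]


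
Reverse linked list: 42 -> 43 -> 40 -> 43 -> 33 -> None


Step 1: curr=42, set curr.next=prev(None) | reversed so far: 42
Step 2: curr=43, set curr.next=prev(42) | reversed so far: 43 -> 42
Step 3: curr=40, set curr.next=prev(43) | reversed so far: 40 -> 43 -> 42
Step 4: curr=43, set curr.next=prev(40) | reversed so far: 43 -> 40 -> 43 -> 42
Step 5: curr=33, set curr.next=prev(43) | reversed so far: 33 -> 43 -> 40 -> 43 -> 42

33 -> 43 -> 40 -> 43 -> 42 -> None


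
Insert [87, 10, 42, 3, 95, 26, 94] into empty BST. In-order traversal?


Insert 87: root
Insert 10: L from 87
Insert 42: L from 87 -> R from 10
Insert 3: L from 87 -> L from 10
Insert 95: R from 87
Insert 26: L from 87 -> R from 10 -> L from 42
Insert 94: R from 87 -> L from 95

In-order: [3, 10, 26, 42, 87, 94, 95]


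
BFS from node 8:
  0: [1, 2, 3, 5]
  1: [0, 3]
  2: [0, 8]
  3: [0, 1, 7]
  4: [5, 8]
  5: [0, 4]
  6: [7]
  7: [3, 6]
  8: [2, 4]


Visit 8, enqueue [2, 4]
Visit 2, enqueue [0]
Visit 4, enqueue [5]
Visit 0, enqueue [1, 3]
Visit 5, enqueue []
Visit 1, enqueue []
Visit 3, enqueue [7]
Visit 7, enqueue [6]
Visit 6, enqueue []

BFS order: [8, 2, 4, 0, 5, 1, 3, 7, 6]


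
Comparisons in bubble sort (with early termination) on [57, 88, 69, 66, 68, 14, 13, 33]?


Algorithm: bubble sort (with early termination)
Input: [57, 88, 69, 66, 68, 14, 13, 33]
Sorted: [13, 14, 33, 57, 66, 68, 69, 88]

28


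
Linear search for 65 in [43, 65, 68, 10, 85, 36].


i=0: 43!=65
i=1: 65==65 found!

Found at 1, 2 comps


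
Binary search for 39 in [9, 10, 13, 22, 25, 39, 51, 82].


Step 1: lo=0, hi=7, mid=3, val=22
Step 2: lo=4, hi=7, mid=5, val=39

Found at index 5


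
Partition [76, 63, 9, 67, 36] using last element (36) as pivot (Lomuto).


Pivot: 36
  9 <= 36: swap -> [9, 63, 76, 67, 36]
Place pivot at 1: [9, 36, 76, 67, 63]

Partitioned: [9, 36, 76, 67, 63]


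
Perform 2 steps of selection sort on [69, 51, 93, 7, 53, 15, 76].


Initial: [69, 51, 93, 7, 53, 15, 76]
Step 1: min=7 at 3
  Swap: [7, 51, 93, 69, 53, 15, 76]
Step 2: min=15 at 5
  Swap: [7, 15, 93, 69, 53, 51, 76]

After 2 steps: [7, 15, 93, 69, 53, 51, 76]


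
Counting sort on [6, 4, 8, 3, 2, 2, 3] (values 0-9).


Input: [6, 4, 8, 3, 2, 2, 3]
Counts: [0, 0, 2, 2, 1, 0, 1, 0, 1, 0]

Sorted: [2, 2, 3, 3, 4, 6, 8]


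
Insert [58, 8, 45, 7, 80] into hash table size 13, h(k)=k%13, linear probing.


Insert 58: h=6 -> slot 6
Insert 8: h=8 -> slot 8
Insert 45: h=6, 1 probes -> slot 7
Insert 7: h=7, 2 probes -> slot 9
Insert 80: h=2 -> slot 2

Table: [None, None, 80, None, None, None, 58, 45, 8, 7, None, None, None]


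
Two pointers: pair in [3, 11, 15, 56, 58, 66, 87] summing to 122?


lo=0(3)+hi=6(87)=90
lo=1(11)+hi=6(87)=98
lo=2(15)+hi=6(87)=102
lo=3(56)+hi=6(87)=143
lo=3(56)+hi=5(66)=122

Yes: 56+66=122


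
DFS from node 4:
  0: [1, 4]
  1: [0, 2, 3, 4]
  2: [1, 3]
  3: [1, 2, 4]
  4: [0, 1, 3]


Visit 4, push [3, 1, 0]
Visit 0, push [1]
Visit 1, push [3, 2]
Visit 2, push [3]
Visit 3, push []

DFS order: [4, 0, 1, 2, 3]


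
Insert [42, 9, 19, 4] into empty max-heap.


Insert 42: [42]
Insert 9: [42, 9]
Insert 19: [42, 9, 19]
Insert 4: [42, 9, 19, 4]

Final heap: [42, 9, 19, 4]


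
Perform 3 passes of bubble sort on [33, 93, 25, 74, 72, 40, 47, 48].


Initial: [33, 93, 25, 74, 72, 40, 47, 48]
Pass 1: [33, 25, 74, 72, 40, 47, 48, 93] (6 swaps)
Pass 2: [25, 33, 72, 40, 47, 48, 74, 93] (5 swaps)
Pass 3: [25, 33, 40, 47, 48, 72, 74, 93] (3 swaps)

After 3 passes: [25, 33, 40, 47, 48, 72, 74, 93]


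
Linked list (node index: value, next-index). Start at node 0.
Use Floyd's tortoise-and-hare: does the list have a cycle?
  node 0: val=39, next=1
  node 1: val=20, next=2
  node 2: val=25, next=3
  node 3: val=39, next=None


Floyd's tortoise (slow, +1) and hare (fast, +2):
  init: slow=0, fast=0
  step 1: slow=1, fast=2
  step 2: fast 2->3->None, no cycle

Cycle: no


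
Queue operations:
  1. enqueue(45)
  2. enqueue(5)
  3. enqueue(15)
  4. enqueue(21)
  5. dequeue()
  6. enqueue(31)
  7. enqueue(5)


enqueue(45) -> [45]
enqueue(5) -> [45, 5]
enqueue(15) -> [45, 5, 15]
enqueue(21) -> [45, 5, 15, 21]
dequeue()->45, [5, 15, 21]
enqueue(31) -> [5, 15, 21, 31]
enqueue(5) -> [5, 15, 21, 31, 5]

Final queue: [5, 15, 21, 31, 5]


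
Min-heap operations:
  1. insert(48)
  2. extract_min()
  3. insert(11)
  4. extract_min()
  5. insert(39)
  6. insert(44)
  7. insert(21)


insert(48) -> [48]
extract_min()->48, []
insert(11) -> [11]
extract_min()->11, []
insert(39) -> [39]
insert(44) -> [39, 44]
insert(21) -> [21, 44, 39]

Final heap: [21, 44, 39]


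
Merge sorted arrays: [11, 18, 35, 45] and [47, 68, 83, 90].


Take 11 from A
Take 18 from A
Take 35 from A
Take 45 from A

Merged: [11, 18, 35, 45, 47, 68, 83, 90]


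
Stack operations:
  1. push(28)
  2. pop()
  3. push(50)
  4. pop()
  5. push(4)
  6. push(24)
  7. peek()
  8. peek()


push(28) -> [28]
pop()->28, []
push(50) -> [50]
pop()->50, []
push(4) -> [4]
push(24) -> [4, 24]
peek()->24
peek()->24

Final stack: [4, 24]


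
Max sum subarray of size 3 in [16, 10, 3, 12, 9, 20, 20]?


[0:3]: 29
[1:4]: 25
[2:5]: 24
[3:6]: 41
[4:7]: 49

Max: 49 at [4:7]


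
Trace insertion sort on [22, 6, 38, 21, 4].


Initial: [22, 6, 38, 21, 4]
Insert 6: [6, 22, 38, 21, 4]
Insert 38: [6, 22, 38, 21, 4]
Insert 21: [6, 21, 22, 38, 4]
Insert 4: [4, 6, 21, 22, 38]

Sorted: [4, 6, 21, 22, 38]


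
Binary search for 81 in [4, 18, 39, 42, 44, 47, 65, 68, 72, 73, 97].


Step 1: lo=0, hi=10, mid=5, val=47
Step 2: lo=6, hi=10, mid=8, val=72
Step 3: lo=9, hi=10, mid=9, val=73
Step 4: lo=10, hi=10, mid=10, val=97

Not found


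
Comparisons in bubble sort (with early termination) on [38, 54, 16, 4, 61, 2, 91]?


Algorithm: bubble sort (with early termination)
Input: [38, 54, 16, 4, 61, 2, 91]
Sorted: [2, 4, 16, 38, 54, 61, 91]

21


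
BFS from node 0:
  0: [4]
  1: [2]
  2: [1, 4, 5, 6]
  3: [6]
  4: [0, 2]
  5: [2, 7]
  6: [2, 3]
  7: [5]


Visit 0, enqueue [4]
Visit 4, enqueue [2]
Visit 2, enqueue [1, 5, 6]
Visit 1, enqueue []
Visit 5, enqueue [7]
Visit 6, enqueue [3]
Visit 7, enqueue []
Visit 3, enqueue []

BFS order: [0, 4, 2, 1, 5, 6, 7, 3]


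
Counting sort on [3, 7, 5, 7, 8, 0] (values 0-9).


Input: [3, 7, 5, 7, 8, 0]
Counts: [1, 0, 0, 1, 0, 1, 0, 2, 1, 0]

Sorted: [0, 3, 5, 7, 7, 8]


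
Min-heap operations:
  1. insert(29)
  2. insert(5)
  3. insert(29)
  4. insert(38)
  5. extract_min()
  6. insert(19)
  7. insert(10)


insert(29) -> [29]
insert(5) -> [5, 29]
insert(29) -> [5, 29, 29]
insert(38) -> [5, 29, 29, 38]
extract_min()->5, [29, 29, 38]
insert(19) -> [19, 29, 38, 29]
insert(10) -> [10, 19, 38, 29, 29]

Final heap: [10, 19, 38, 29, 29]


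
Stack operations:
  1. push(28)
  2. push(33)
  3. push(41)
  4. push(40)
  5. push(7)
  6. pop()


push(28) -> [28]
push(33) -> [28, 33]
push(41) -> [28, 33, 41]
push(40) -> [28, 33, 41, 40]
push(7) -> [28, 33, 41, 40, 7]
pop()->7, [28, 33, 41, 40]

Final stack: [28, 33, 41, 40]


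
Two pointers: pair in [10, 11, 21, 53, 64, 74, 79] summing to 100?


lo=0(10)+hi=6(79)=89
lo=1(11)+hi=6(79)=90
lo=2(21)+hi=6(79)=100

Yes: 21+79=100


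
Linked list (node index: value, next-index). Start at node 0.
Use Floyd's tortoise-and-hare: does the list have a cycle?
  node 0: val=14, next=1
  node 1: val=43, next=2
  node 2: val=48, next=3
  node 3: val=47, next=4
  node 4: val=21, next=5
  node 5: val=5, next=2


Floyd's tortoise (slow, +1) and hare (fast, +2):
  init: slow=0, fast=0
  step 1: slow=1, fast=2
  step 2: slow=2, fast=4
  step 3: slow=3, fast=2
  step 4: slow=4, fast=4
  slow == fast at node 4: cycle detected

Cycle: yes


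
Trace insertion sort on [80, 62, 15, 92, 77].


Initial: [80, 62, 15, 92, 77]
Insert 62: [62, 80, 15, 92, 77]
Insert 15: [15, 62, 80, 92, 77]
Insert 92: [15, 62, 80, 92, 77]
Insert 77: [15, 62, 77, 80, 92]

Sorted: [15, 62, 77, 80, 92]


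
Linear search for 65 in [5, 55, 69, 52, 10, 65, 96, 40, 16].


i=0: 5!=65
i=1: 55!=65
i=2: 69!=65
i=3: 52!=65
i=4: 10!=65
i=5: 65==65 found!

Found at 5, 6 comps


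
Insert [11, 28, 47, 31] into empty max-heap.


Insert 11: [11]
Insert 28: [28, 11]
Insert 47: [47, 11, 28]
Insert 31: [47, 31, 28, 11]

Final heap: [47, 31, 28, 11]


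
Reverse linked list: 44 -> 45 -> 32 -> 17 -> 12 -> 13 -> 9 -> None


Step 1: curr=44, set curr.next=prev(None) | reversed so far: 44
Step 2: curr=45, set curr.next=prev(44) | reversed so far: 45 -> 44
Step 3: curr=32, set curr.next=prev(45) | reversed so far: 32 -> 45 -> 44
Step 4: curr=17, set curr.next=prev(32) | reversed so far: 17 -> 32 -> 45 -> 44
Step 5: curr=12, set curr.next=prev(17) | reversed so far: 12 -> 17 -> 32 -> 45 -> 44
Step 6: curr=13, set curr.next=prev(12) | reversed so far: 13 -> 12 -> 17 -> 32 -> 45 -> 44
Step 7: curr=9, set curr.next=prev(13) | reversed so far: 9 -> 13 -> 12 -> 17 -> 32 -> 45 -> 44

9 -> 13 -> 12 -> 17 -> 32 -> 45 -> 44 -> None


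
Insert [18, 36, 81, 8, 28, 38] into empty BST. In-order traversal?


Insert 18: root
Insert 36: R from 18
Insert 81: R from 18 -> R from 36
Insert 8: L from 18
Insert 28: R from 18 -> L from 36
Insert 38: R from 18 -> R from 36 -> L from 81

In-order: [8, 18, 28, 36, 38, 81]


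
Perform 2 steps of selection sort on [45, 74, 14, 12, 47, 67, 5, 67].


Initial: [45, 74, 14, 12, 47, 67, 5, 67]
Step 1: min=5 at 6
  Swap: [5, 74, 14, 12, 47, 67, 45, 67]
Step 2: min=12 at 3
  Swap: [5, 12, 14, 74, 47, 67, 45, 67]

After 2 steps: [5, 12, 14, 74, 47, 67, 45, 67]


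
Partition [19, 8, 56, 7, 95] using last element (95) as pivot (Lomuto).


Pivot: 95
  19 <= 95: advance i (no swap)
  8 <= 95: advance i (no swap)
  56 <= 95: advance i (no swap)
  7 <= 95: advance i (no swap)
Place pivot at 4: [19, 8, 56, 7, 95]

Partitioned: [19, 8, 56, 7, 95]


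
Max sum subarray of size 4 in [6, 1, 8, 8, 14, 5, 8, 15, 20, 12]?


[0:4]: 23
[1:5]: 31
[2:6]: 35
[3:7]: 35
[4:8]: 42
[5:9]: 48
[6:10]: 55

Max: 55 at [6:10]


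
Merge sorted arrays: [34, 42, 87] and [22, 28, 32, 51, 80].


Take 22 from B
Take 28 from B
Take 32 from B
Take 34 from A
Take 42 from A
Take 51 from B
Take 80 from B

Merged: [22, 28, 32, 34, 42, 51, 80, 87]


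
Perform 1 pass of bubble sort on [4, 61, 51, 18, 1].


Initial: [4, 61, 51, 18, 1]
Pass 1: [4, 51, 18, 1, 61] (3 swaps)

After 1 pass: [4, 51, 18, 1, 61]


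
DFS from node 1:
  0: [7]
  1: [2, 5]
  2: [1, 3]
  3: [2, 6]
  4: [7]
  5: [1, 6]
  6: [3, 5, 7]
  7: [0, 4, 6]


Visit 1, push [5, 2]
Visit 2, push [3]
Visit 3, push [6]
Visit 6, push [7, 5]
Visit 5, push []
Visit 7, push [4, 0]
Visit 0, push []
Visit 4, push []

DFS order: [1, 2, 3, 6, 5, 7, 0, 4]


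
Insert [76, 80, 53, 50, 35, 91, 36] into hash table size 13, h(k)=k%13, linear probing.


Insert 76: h=11 -> slot 11
Insert 80: h=2 -> slot 2
Insert 53: h=1 -> slot 1
Insert 50: h=11, 1 probes -> slot 12
Insert 35: h=9 -> slot 9
Insert 91: h=0 -> slot 0
Insert 36: h=10 -> slot 10

Table: [91, 53, 80, None, None, None, None, None, None, 35, 36, 76, 50]


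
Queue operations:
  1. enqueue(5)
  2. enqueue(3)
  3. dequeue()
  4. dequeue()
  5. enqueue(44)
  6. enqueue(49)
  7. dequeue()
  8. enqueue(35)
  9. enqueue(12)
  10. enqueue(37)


enqueue(5) -> [5]
enqueue(3) -> [5, 3]
dequeue()->5, [3]
dequeue()->3, []
enqueue(44) -> [44]
enqueue(49) -> [44, 49]
dequeue()->44, [49]
enqueue(35) -> [49, 35]
enqueue(12) -> [49, 35, 12]
enqueue(37) -> [49, 35, 12, 37]

Final queue: [49, 35, 12, 37]


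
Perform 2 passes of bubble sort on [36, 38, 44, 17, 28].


Initial: [36, 38, 44, 17, 28]
Pass 1: [36, 38, 17, 28, 44] (2 swaps)
Pass 2: [36, 17, 28, 38, 44] (2 swaps)

After 2 passes: [36, 17, 28, 38, 44]


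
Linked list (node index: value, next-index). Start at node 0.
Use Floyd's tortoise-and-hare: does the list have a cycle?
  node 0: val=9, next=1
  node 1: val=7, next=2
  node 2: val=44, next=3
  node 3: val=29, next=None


Floyd's tortoise (slow, +1) and hare (fast, +2):
  init: slow=0, fast=0
  step 1: slow=1, fast=2
  step 2: fast 2->3->None, no cycle

Cycle: no


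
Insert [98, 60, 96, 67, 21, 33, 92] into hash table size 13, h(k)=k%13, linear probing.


Insert 98: h=7 -> slot 7
Insert 60: h=8 -> slot 8
Insert 96: h=5 -> slot 5
Insert 67: h=2 -> slot 2
Insert 21: h=8, 1 probes -> slot 9
Insert 33: h=7, 3 probes -> slot 10
Insert 92: h=1 -> slot 1

Table: [None, 92, 67, None, None, 96, None, 98, 60, 21, 33, None, None]


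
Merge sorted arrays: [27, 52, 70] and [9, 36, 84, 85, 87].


Take 9 from B
Take 27 from A
Take 36 from B
Take 52 from A
Take 70 from A

Merged: [9, 27, 36, 52, 70, 84, 85, 87]


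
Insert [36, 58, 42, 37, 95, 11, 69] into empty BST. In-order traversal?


Insert 36: root
Insert 58: R from 36
Insert 42: R from 36 -> L from 58
Insert 37: R from 36 -> L from 58 -> L from 42
Insert 95: R from 36 -> R from 58
Insert 11: L from 36
Insert 69: R from 36 -> R from 58 -> L from 95

In-order: [11, 36, 37, 42, 58, 69, 95]


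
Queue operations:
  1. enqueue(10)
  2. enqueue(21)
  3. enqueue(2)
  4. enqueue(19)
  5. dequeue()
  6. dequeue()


enqueue(10) -> [10]
enqueue(21) -> [10, 21]
enqueue(2) -> [10, 21, 2]
enqueue(19) -> [10, 21, 2, 19]
dequeue()->10, [21, 2, 19]
dequeue()->21, [2, 19]

Final queue: [2, 19]


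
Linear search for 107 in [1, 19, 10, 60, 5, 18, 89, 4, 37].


i=0: 1!=107
i=1: 19!=107
i=2: 10!=107
i=3: 60!=107
i=4: 5!=107
i=5: 18!=107
i=6: 89!=107
i=7: 4!=107
i=8: 37!=107

Not found, 9 comps


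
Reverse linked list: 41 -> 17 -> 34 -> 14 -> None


Step 1: curr=41, set curr.next=prev(None) | reversed so far: 41
Step 2: curr=17, set curr.next=prev(41) | reversed so far: 17 -> 41
Step 3: curr=34, set curr.next=prev(17) | reversed so far: 34 -> 17 -> 41
Step 4: curr=14, set curr.next=prev(34) | reversed so far: 14 -> 34 -> 17 -> 41

14 -> 34 -> 17 -> 41 -> None


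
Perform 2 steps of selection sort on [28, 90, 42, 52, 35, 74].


Initial: [28, 90, 42, 52, 35, 74]
Step 1: min=28 at 0
  Swap: [28, 90, 42, 52, 35, 74]
Step 2: min=35 at 4
  Swap: [28, 35, 42, 52, 90, 74]

After 2 steps: [28, 35, 42, 52, 90, 74]


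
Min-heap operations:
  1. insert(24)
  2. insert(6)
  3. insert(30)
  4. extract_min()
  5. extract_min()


insert(24) -> [24]
insert(6) -> [6, 24]
insert(30) -> [6, 24, 30]
extract_min()->6, [24, 30]
extract_min()->24, [30]

Final heap: [30]


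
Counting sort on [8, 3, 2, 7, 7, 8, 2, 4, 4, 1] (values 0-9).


Input: [8, 3, 2, 7, 7, 8, 2, 4, 4, 1]
Counts: [0, 1, 2, 1, 2, 0, 0, 2, 2, 0]

Sorted: [1, 2, 2, 3, 4, 4, 7, 7, 8, 8]


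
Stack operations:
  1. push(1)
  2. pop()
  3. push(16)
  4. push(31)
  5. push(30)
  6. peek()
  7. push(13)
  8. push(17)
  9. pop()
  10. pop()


push(1) -> [1]
pop()->1, []
push(16) -> [16]
push(31) -> [16, 31]
push(30) -> [16, 31, 30]
peek()->30
push(13) -> [16, 31, 30, 13]
push(17) -> [16, 31, 30, 13, 17]
pop()->17, [16, 31, 30, 13]
pop()->13, [16, 31, 30]

Final stack: [16, 31, 30]


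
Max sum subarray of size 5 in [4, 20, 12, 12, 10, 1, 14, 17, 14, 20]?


[0:5]: 58
[1:6]: 55
[2:7]: 49
[3:8]: 54
[4:9]: 56
[5:10]: 66

Max: 66 at [5:10]


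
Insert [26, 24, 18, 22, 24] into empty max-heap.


Insert 26: [26]
Insert 24: [26, 24]
Insert 18: [26, 24, 18]
Insert 22: [26, 24, 18, 22]
Insert 24: [26, 24, 18, 22, 24]

Final heap: [26, 24, 18, 22, 24]


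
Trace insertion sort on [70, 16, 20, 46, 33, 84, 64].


Initial: [70, 16, 20, 46, 33, 84, 64]
Insert 16: [16, 70, 20, 46, 33, 84, 64]
Insert 20: [16, 20, 70, 46, 33, 84, 64]
Insert 46: [16, 20, 46, 70, 33, 84, 64]
Insert 33: [16, 20, 33, 46, 70, 84, 64]
Insert 84: [16, 20, 33, 46, 70, 84, 64]
Insert 64: [16, 20, 33, 46, 64, 70, 84]

Sorted: [16, 20, 33, 46, 64, 70, 84]


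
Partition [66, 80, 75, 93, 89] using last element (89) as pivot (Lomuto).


Pivot: 89
  66 <= 89: advance i (no swap)
  80 <= 89: advance i (no swap)
  75 <= 89: advance i (no swap)
Place pivot at 3: [66, 80, 75, 89, 93]

Partitioned: [66, 80, 75, 89, 93]


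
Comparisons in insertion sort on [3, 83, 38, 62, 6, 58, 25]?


Algorithm: insertion sort
Input: [3, 83, 38, 62, 6, 58, 25]
Sorted: [3, 6, 25, 38, 58, 62, 83]

17


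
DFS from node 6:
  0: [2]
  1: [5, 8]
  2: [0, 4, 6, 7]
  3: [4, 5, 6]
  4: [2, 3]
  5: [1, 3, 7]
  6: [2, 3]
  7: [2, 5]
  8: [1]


Visit 6, push [3, 2]
Visit 2, push [7, 4, 0]
Visit 0, push []
Visit 4, push [3]
Visit 3, push [5]
Visit 5, push [7, 1]
Visit 1, push [8]
Visit 8, push []
Visit 7, push []

DFS order: [6, 2, 0, 4, 3, 5, 1, 8, 7]


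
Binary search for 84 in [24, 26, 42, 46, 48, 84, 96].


Step 1: lo=0, hi=6, mid=3, val=46
Step 2: lo=4, hi=6, mid=5, val=84

Found at index 5


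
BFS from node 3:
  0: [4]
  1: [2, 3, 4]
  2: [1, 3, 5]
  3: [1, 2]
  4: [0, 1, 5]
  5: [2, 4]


Visit 3, enqueue [1, 2]
Visit 1, enqueue [4]
Visit 2, enqueue [5]
Visit 4, enqueue [0]
Visit 5, enqueue []
Visit 0, enqueue []

BFS order: [3, 1, 2, 4, 5, 0]


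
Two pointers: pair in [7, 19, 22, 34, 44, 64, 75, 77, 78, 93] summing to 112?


lo=0(7)+hi=9(93)=100
lo=1(19)+hi=9(93)=112

Yes: 19+93=112


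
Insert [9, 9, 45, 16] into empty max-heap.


Insert 9: [9]
Insert 9: [9, 9]
Insert 45: [45, 9, 9]
Insert 16: [45, 16, 9, 9]

Final heap: [45, 16, 9, 9]


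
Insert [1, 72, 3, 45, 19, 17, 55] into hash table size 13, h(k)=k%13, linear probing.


Insert 1: h=1 -> slot 1
Insert 72: h=7 -> slot 7
Insert 3: h=3 -> slot 3
Insert 45: h=6 -> slot 6
Insert 19: h=6, 2 probes -> slot 8
Insert 17: h=4 -> slot 4
Insert 55: h=3, 2 probes -> slot 5

Table: [None, 1, None, 3, 17, 55, 45, 72, 19, None, None, None, None]


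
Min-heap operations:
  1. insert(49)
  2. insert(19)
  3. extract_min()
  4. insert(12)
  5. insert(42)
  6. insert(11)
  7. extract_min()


insert(49) -> [49]
insert(19) -> [19, 49]
extract_min()->19, [49]
insert(12) -> [12, 49]
insert(42) -> [12, 49, 42]
insert(11) -> [11, 12, 42, 49]
extract_min()->11, [12, 49, 42]

Final heap: [12, 49, 42]


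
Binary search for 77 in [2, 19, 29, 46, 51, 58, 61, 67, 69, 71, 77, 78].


Step 1: lo=0, hi=11, mid=5, val=58
Step 2: lo=6, hi=11, mid=8, val=69
Step 3: lo=9, hi=11, mid=10, val=77

Found at index 10


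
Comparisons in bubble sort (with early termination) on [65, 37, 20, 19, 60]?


Algorithm: bubble sort (with early termination)
Input: [65, 37, 20, 19, 60]
Sorted: [19, 20, 37, 60, 65]

10


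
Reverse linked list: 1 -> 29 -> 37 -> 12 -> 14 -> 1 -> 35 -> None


Step 1: curr=1, set curr.next=prev(None) | reversed so far: 1
Step 2: curr=29, set curr.next=prev(1) | reversed so far: 29 -> 1
Step 3: curr=37, set curr.next=prev(29) | reversed so far: 37 -> 29 -> 1
Step 4: curr=12, set curr.next=prev(37) | reversed so far: 12 -> 37 -> 29 -> 1
Step 5: curr=14, set curr.next=prev(12) | reversed so far: 14 -> 12 -> 37 -> 29 -> 1
Step 6: curr=1, set curr.next=prev(14) | reversed so far: 1 -> 14 -> 12 -> 37 -> 29 -> 1
Step 7: curr=35, set curr.next=prev(1) | reversed so far: 35 -> 1 -> 14 -> 12 -> 37 -> 29 -> 1

35 -> 1 -> 14 -> 12 -> 37 -> 29 -> 1 -> None


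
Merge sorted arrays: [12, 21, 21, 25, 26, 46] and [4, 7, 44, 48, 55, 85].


Take 4 from B
Take 7 from B
Take 12 from A
Take 21 from A
Take 21 from A
Take 25 from A
Take 26 from A
Take 44 from B
Take 46 from A

Merged: [4, 7, 12, 21, 21, 25, 26, 44, 46, 48, 55, 85]


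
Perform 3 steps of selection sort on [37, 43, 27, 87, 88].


Initial: [37, 43, 27, 87, 88]
Step 1: min=27 at 2
  Swap: [27, 43, 37, 87, 88]
Step 2: min=37 at 2
  Swap: [27, 37, 43, 87, 88]
Step 3: min=43 at 2
  Swap: [27, 37, 43, 87, 88]

After 3 steps: [27, 37, 43, 87, 88]


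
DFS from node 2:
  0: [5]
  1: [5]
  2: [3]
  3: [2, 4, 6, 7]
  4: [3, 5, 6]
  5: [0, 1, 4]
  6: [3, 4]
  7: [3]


Visit 2, push [3]
Visit 3, push [7, 6, 4]
Visit 4, push [6, 5]
Visit 5, push [1, 0]
Visit 0, push []
Visit 1, push []
Visit 6, push []
Visit 7, push []

DFS order: [2, 3, 4, 5, 0, 1, 6, 7]


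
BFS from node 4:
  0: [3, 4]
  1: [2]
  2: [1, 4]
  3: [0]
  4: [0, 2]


Visit 4, enqueue [0, 2]
Visit 0, enqueue [3]
Visit 2, enqueue [1]
Visit 3, enqueue []
Visit 1, enqueue []

BFS order: [4, 0, 2, 3, 1]


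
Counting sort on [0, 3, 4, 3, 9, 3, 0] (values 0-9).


Input: [0, 3, 4, 3, 9, 3, 0]
Counts: [2, 0, 0, 3, 1, 0, 0, 0, 0, 1]

Sorted: [0, 0, 3, 3, 3, 4, 9]
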